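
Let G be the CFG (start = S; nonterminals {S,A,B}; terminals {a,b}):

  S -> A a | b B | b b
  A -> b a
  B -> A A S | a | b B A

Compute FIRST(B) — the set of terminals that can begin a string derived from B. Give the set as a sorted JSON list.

FIRST sets, iterate to fixpoint:
round 1:
  A via A→b a: +{b}
  B via B→A A S: +{b}
  B via B→a: +{a}
  S via S→A a: +{b}
  FIRST[S]={b}  FIRST[A]={b}  FIRST[B]={a,b}
round 2: (stable)
  FIRST[S]={b}  FIRST[A]={b}  FIRST[B]={a,b}

FIRST(B) = ["a", "b"]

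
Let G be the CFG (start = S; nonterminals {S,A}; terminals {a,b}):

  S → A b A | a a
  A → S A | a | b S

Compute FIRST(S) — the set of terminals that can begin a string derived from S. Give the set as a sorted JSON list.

Compute FIRST by fixpoint:
[1]
  A via A→a: +{a}
  A via A→b S: +{b}
  S via S→A b A: +{a,b}
  FIRST(S)={a,b}  FIRST(A)={a,b}
[2] done
  FIRST(S)={a,b}  FIRST(A)={a,b}

FIRST(S) = ["a", "b"]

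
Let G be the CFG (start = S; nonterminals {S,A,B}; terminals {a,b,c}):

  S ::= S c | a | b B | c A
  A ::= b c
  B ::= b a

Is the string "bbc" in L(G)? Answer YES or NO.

CNF form of G:
  S -> S T1 | T0 B | T1 A | a
  A -> T0 T1
  B -> T0 T2
  T0 -> b
  T1 -> c
  T2 -> a

CYK table (by increasing span):
  T[0,0] 'b' = {T0}  orig:{}
  T[1,1] 'b' = {T0}  orig:{}
  T[2,2] 'c' = {T1}  orig:{}
  T[0,1] 'bb' = ∅
  T[1,2] 'bc' = {A}
  T[0,2] 'bbc' = ∅

S ∉ T[0,2] ⇒ NO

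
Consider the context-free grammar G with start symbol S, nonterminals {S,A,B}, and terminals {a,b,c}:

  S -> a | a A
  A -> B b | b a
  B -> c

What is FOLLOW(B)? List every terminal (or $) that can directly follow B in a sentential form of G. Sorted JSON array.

FIRST sets, iterate to fixpoint:
iter 1:
  A via A→b a: +{b}
  B via B→c: +{c}
  S via S→a: +{a}
  FIRST(S)={a}  FIRST(A)={b}  FIRST(B)={c}
iter 2:
  A via A→B b: +{c}
  FIRST(S)={a}  FIRST(A)={b,c}  FIRST(B)={c}
iter 3: done
  FIRST(S)={a}  FIRST(A)={b,c}  FIRST(B)={c}

FOLLOW sets:
initialize: $ ∈ FOLLOW(S)
iter 1:
  A→B b: FOLLOW(B) ⊇ FIRST(b) = {b}; new: +{b}
  S→a A: FOLLOW(A) ⊇ FOLLOW(S) ⊇ {$}; new: +{$}
  S: {$}  A: {$}  B: {b}
iter 2: done
  S: {$}  A: {$}  B: {b}

FOLLOW(B) = ["b"]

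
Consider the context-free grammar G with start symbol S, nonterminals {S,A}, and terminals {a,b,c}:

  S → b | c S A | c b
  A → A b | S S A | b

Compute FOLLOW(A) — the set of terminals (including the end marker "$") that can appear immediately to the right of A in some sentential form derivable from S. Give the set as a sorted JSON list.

FIRST iteration:
pass 1:
  A via A→b: +{b}
  S via S→b: +{b}
  S via S→c S A: +{c}
  FIRST[S]={b,c}  FIRST[A]={b}
pass 2:
  A via A→S S A: +{c}
  FIRST[S]={b,c}  FIRST[A]={b,c}
pass 3: (no change)
  FIRST[S]={b,c}  FIRST[A]={b,c}

FOLLOW sets:
initialize: $ ∈ FOLLOW(S)
[1]
  A→A b: FOLLOW(A) ⊇ FIRST(b) = {b}; new: +{b}
  A→S S A: FOLLOW(S) ⊇ FIRST(S) = {b,c}; new: +{b,c}
  S→c S A: FOLLOW(A) ⊇ FOLLOW(S) ⊇ {$,b,c}; new: +{$,c}
  S: {$,b,c}  A: {$,b,c}
[2] (stable)
  S: {$,b,c}  A: {$,b,c}

FOLLOW(A) = ["$", "b", "c"]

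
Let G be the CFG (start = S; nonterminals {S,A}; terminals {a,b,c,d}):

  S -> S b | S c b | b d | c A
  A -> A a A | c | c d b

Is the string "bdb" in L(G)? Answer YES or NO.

Convert to CNF:
  S -> S T3 | S X6 | T1 A | T3 T2
  A -> A X4 | T1 X5 | c
  T0 -> a
  T1 -> c
  T2 -> d
  T3 -> b
  X4 -> T0 A
  X5 -> T2 T3
  X6 -> T1 T3

CYK table (by increasing span):
  T[0,0] 'b' = {T3}  orig:{}
  T[1,1] 'd' = {T2}  orig:{}
  T[2,2] 'b' = {T3}  orig:{}
  T[0,1] 'bd' = {S}
  T[1,2] 'db' = {X5}  orig:{}
  T[0,2] 'bdb' = {S}

S ∈ T[0,2] ⇒ YES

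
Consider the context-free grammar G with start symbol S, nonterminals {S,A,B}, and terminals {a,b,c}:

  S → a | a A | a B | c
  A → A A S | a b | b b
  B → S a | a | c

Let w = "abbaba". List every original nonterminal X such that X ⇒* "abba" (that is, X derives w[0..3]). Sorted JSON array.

CNF form of G:
  S -> T0 A | T0 B | a | c
  A -> A X2 | T0 T1 | T1 T1
  B -> S T0 | a | c
  T0 -> a
  T1 -> b
  X2 -> A S

CYK fill, restricted to cells inside w[0..3]:
  cell(0,0) a: {B,S,T0}  orig:{B,S}
  cell(1,1) b: {T1}  orig:{}
  cell(2,2) b: {T1}  orig:{}
  cell(3,3) a: {B,S,T0}  orig:{B,S}
  cell(0,1) ab: {A}
  cell(1,2) bb: {A}
  cell(2,3) ba: ∅
  cell(0,2) abb: {S}
  cell(1,3) bba: {X2}  orig:{}
  cell(0,3) abba: {B}

Original NTs in T[0,3] deriving "abba": ["B"]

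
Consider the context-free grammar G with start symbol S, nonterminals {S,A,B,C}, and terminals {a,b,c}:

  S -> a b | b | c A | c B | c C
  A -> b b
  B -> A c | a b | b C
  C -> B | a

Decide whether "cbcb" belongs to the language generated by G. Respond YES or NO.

CNF form of G:
  S -> T1 A | T1 B | T1 C | T2 T0 | b
  A -> T0 T0
  B -> A T1 | T0 C | T2 T0
  C -> A T1 | T0 C | T2 T0 | a
  T0 -> b
  T1 -> c
  T2 -> a

Fill CYK table bottom-up:
  cell(0,0) c: {T1}  orig:{}
  cell(1,1) b: {S,T0}  orig:{S}
  cell(2,2) c: {T1}  orig:{}
  cell(3,3) b: {S,T0}  orig:{S}
  cell(0,1) cb: ∅
  cell(1,2) bc: ∅
  cell(2,3) cb: ∅
  cell(0,2) cbc: ∅
  cell(1,3) bcb: ∅
  cell(0,3) cbcb: ∅

S ∉ T[0,3] ⇒ NO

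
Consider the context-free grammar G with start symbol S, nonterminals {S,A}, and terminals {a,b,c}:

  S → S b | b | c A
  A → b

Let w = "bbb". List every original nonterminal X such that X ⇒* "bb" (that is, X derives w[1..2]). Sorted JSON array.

Convert to CNF:
  S -> S T0 | T1 A | b
  A -> b
  T0 -> b
  T1 -> c

CYK fill — only the sub-triangle for w[1..2]:
  [1..1]={A,S,T0}  "b"  orig:{A,S}
  [2..2]={A,S,T0}  "b"  orig:{A,S}
  [1..2]={S}  "bb"

Original NTs in T[1,2] deriving "bb": ["S"]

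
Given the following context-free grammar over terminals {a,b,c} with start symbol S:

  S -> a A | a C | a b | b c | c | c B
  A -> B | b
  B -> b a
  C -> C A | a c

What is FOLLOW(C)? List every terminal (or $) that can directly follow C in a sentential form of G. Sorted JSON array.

FIRST iteration:
[1]
  A via A→b: +{b}
  B via B→b a: +{b}
  C via C→a c: +{a}
  S via S→a A: +{a}
  S via S→b c: +{b}
  S via S→c: +{c}
  FIRST[S]={a,b,c}  FIRST[A]={b}  FIRST[B]={b}  FIRST[C]={a}
[2] (no change)
  FIRST[S]={a,b,c}  FIRST[A]={b}  FIRST[B]={b}  FIRST[C]={a}

FOLLOW sets:
initialize: $ ∈ FOLLOW(S)
round 1:
  C→C A: FOLLOW(C) ⊇ FIRST(A) = {b}; new: +{b}
  C→C A: FOLLOW(A) ⊇ FOLLOW(C) ⊇ {b}; new: +{b}
  S→a A: FOLLOW(A) ⊇ FOLLOW(S) ⊇ {$}; new: +{$}
  S→a C: FOLLOW(C) ⊇ FOLLOW(S) ⊇ {$}; new: +{$}
  S→c B: FOLLOW(B) ⊇ FOLLOW(S) ⊇ {$}; new: +{$}
  FOLLOW[S]={$}  FOLLOW[A]={$,b}  FOLLOW[B]={$}  FOLLOW[C]={$,b}
round 2:
  A→B: FOLLOW(B) ⊇ FOLLOW(A) ⊇ {$,b}; new: +{b}
  FOLLOW[S]={$}  FOLLOW[A]={$,b}  FOLLOW[B]={$,b}  FOLLOW[C]={$,b}
round 3: (no change)
  FOLLOW[S]={$}  FOLLOW[A]={$,b}  FOLLOW[B]={$,b}  FOLLOW[C]={$,b}

FOLLOW(C) = ["$", "b"]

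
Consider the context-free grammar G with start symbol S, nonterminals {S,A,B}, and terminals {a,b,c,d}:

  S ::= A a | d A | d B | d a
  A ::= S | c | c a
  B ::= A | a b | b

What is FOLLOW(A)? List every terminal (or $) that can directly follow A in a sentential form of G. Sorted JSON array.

FIRST sets, iterate to fixpoint:
round 1:
  A via A→c: +{c}
  B via B→A: +{c}
  B via B→a b: +{a}
  B via B→b: +{b}
  S via S→A a: +{c}
  S via S→d A: +{d}
  FIRST[S]={c,d}  FIRST[A]={c}  FIRST[B]={a,b,c}
round 2:
  A via A→S: +{d}
  B via B→A: +{d}
  FIRST[S]={c,d}  FIRST[A]={c,d}  FIRST[B]={a,b,c,d}
round 3: (stable)
  FIRST[S]={c,d}  FIRST[A]={c,d}  FIRST[B]={a,b,c,d}

Compute FOLLOW by fixpoint:
initialize: $ ∈ FOLLOW(S)
[1]
  S→A a: FOLLOW(A) ⊇ FIRST(a) = {a}; new: +{a}
  S→d A: FOLLOW(A) ⊇ FOLLOW(S) ⊇ {$}; new: +{$}
  S→d B: FOLLOW(B) ⊇ FOLLOW(S) ⊇ {$}; new: +{$}
  FOLLOW(S)={$}  FOLLOW(A)={$,a}  FOLLOW(B)={$}
[2]
  A→S: FOLLOW(S) ⊇ FOLLOW(A) ⊇ {$,a}; new: +{a}
  S→d B: FOLLOW(B) ⊇ FOLLOW(S) ⊇ {$,a}; new: +{a}
  FOLLOW(S)={$,a}  FOLLOW(A)={$,a}  FOLLOW(B)={$,a}
[3] done
  FOLLOW(S)={$,a}  FOLLOW(A)={$,a}  FOLLOW(B)={$,a}

FOLLOW(A) = ["$", "a"]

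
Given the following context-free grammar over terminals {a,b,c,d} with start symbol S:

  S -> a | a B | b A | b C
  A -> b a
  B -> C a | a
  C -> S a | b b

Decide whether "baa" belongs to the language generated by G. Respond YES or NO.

CNF form of G:
  S -> T0 A | T0 C | T1 B | a
  A -> T0 T1
  B -> C T1 | a
  C -> S T1 | T0 T0
  T0 -> b
  T1 -> a

CYK table (by increasing span):
  [0..0]={T0}  "b"  orig:{}
  [1..1]={B,S,T1}  "a"  orig:{B,S}
  [2..2]={B,S,T1}  "a"  orig:{B,S}
  [0..1]={A}  "ba"
  [1..2]={C,S}  "aa"
  [0..2]={S}  "baa"

S ∈ T[0,2] ⇒ YES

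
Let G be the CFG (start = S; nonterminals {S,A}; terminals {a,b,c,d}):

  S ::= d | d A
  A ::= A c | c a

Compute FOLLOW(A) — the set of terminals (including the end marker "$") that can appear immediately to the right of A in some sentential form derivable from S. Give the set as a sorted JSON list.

FIRST iteration:
iter 1:
  A via A→c a: +{c}
  S via S→d: +{d}
  FIRST(S)={d}  FIRST(A)={c}
iter 2: (no change)
  FIRST(S)={d}  FIRST(A)={c}

FOLLOW sets:
FOLLOW(S) := {$}
round 1:
  A→A c: FOLLOW(A) ⊇ FIRST(c) = {c}; new: +{c}
  S→d A: FOLLOW(A) ⊇ FOLLOW(S) ⊇ {$}; new: +{$}
  S: {$}  A: {$,c}
round 2: — fixpoint
  S: {$}  A: {$,c}

FOLLOW(A) = ["$", "c"]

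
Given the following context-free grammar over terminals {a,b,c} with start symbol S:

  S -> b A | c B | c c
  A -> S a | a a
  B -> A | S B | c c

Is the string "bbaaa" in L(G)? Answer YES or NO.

CNF form of G:
  S -> T1 B | T1 T1 | T2 A
  A -> S T0 | T0 T0
  B -> S B | S T0 | T0 T0 | T1 T1
  T0 -> a
  T1 -> c
  T2 -> b

CYK table (by increasing span):
  [0..0]={T2}  "b"  orig:{}
  [1..1]={T2}  "b"  orig:{}
  [2..2]={T0}  "a"  orig:{}
  [3..3]={T0}  "a"  orig:{}
  [4..4]={T0}  "a"  orig:{}
  [0..1]=∅  "bb"
  [1..2]=∅  "ba"
  [2..3]={A,B}  "aa"
  [3..4]={A,B}  "aa"
  [0..2]=∅  "bba"
  [1..3]={S}  "baa"
  [2..4]=∅  "aaa"
  [0..3]=∅  "bbaa"
  [1..4]={A,B}  "baaa"
  [0..4]={S}  "bbaaa"

S ∈ T[0,4] ⇒ YES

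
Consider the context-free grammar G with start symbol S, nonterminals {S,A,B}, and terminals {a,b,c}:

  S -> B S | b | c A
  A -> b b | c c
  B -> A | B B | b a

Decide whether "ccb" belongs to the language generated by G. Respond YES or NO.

CNF form of G:
  S -> B S | T1 A | b
  A -> T0 T0 | T1 T1
  B -> B B | T0 T0 | T0 T2 | T1 T1
  T0 -> b
  T1 -> c
  T2 -> a

Fill CYK table bottom-up:
  [0..0]={T1}  "c"  orig:{}
  [1..1]={T1}  "c"  orig:{}
  [2..2]={S,T0}  "b"  orig:{S}
  [0..1]={A,B}  "cc"
  [1..2]=∅  "cb"
  [0..2]={S}  "ccb"

S ∈ T[0,2] ⇒ YES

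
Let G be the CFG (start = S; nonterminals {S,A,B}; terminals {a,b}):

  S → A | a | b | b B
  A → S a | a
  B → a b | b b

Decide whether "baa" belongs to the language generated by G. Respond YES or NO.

Convert to CNF:
  S -> S T0 | T1 B | a | b
  A -> S T0 | a
  B -> T0 T1 | T1 T1
  T0 -> a
  T1 -> b

Fill CYK table bottom-up:
  cell(0,0) b: {S,T1}  orig:{S}
  cell(1,1) a: {A,S,T0}  orig:{A,S}
  cell(2,2) a: {A,S,T0}  orig:{A,S}
  cell(0,1) ba: {A,S}
  cell(1,2) aa: {A,S}
  cell(0,2) baa: {A,S}

S ∈ T[0,2] ⇒ YES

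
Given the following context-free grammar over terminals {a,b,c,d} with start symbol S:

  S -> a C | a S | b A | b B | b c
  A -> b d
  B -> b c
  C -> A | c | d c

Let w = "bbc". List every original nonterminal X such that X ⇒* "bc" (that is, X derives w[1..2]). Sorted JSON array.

CNF form of G:
  S -> T0 A | T0 B | T0 T2 | T3 C | T3 S
  A -> T0 T1
  B -> T0 T2
  C -> T0 T1 | T1 T2 | c
  T0 -> b
  T1 -> d
  T2 -> c
  T3 -> a

CYK fill, restricted to cells inside w[1..2]:
  T[1,1] 'b' = {T0}  orig:{}
  T[2,2] 'c' = {C,T2}  orig:{C}
  T[1,2] 'bc' = {B,S}

Original NTs in T[1,2] deriving "bc": ["B", "S"]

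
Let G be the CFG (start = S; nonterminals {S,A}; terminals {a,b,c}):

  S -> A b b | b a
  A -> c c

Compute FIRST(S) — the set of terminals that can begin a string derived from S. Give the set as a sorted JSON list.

FIRST iteration:
round 1:
  A via A→c c: +{c}
  S via S→A b b: +{c}
  S via S→b a: +{b}
  FIRST[S]={b,c}  FIRST[A]={c}
round 2: — fixpoint
  FIRST[S]={b,c}  FIRST[A]={c}

FIRST(S) = ["b", "c"]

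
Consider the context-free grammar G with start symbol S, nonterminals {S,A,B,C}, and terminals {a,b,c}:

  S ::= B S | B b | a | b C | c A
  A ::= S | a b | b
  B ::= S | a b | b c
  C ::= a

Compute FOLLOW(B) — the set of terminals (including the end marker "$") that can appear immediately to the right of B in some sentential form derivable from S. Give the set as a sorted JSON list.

FIRST iteration:
[1]
  A via A→a b: +{a}
  A via A→b: +{b}
  B via B→a b: +{a}
  B via B→b c: +{b}
  C via C→a: +{a}
  S via S→B S: +{a,b}
  S via S→c A: +{c}
  FIRST[S]={a,b,c}  FIRST[A]={a,b}  FIRST[B]={a,b}  FIRST[C]={a}
[2]
  A via A→S: +{c}
  B via B→S: +{c}
  FIRST[S]={a,b,c}  FIRST[A]={a,b,c}  FIRST[B]={a,b,c}  FIRST[C]={a}
[3] done
  FIRST[S]={a,b,c}  FIRST[A]={a,b,c}  FIRST[B]={a,b,c}  FIRST[C]={a}

FOLLOW sets:
seed FOLLOW(S) with $
round 1:
  S→B S: FOLLOW(B) ⊇ FIRST(S) = {a,b,c}; new: +{a,b,c}
  S→b C: FOLLOW(C) ⊇ FOLLOW(S) ⊇ {$}; new: +{$}
  S→c A: FOLLOW(A) ⊇ FOLLOW(S) ⊇ {$}; new: +{$}
  FOLLOW(S)={$}  FOLLOW(A)={$}  FOLLOW(B)={a,b,c}  FOLLOW(C)={$}
round 2:
  B→S: FOLLOW(S) ⊇ FOLLOW(B) ⊇ {a,b,c}; new: +{a,b,c}
  S→b C: FOLLOW(C) ⊇ FOLLOW(S) ⊇ {$,a,b,c}; new: +{a,b,c}
  S→c A: FOLLOW(A) ⊇ FOLLOW(S) ⊇ {$,a,b,c}; new: +{a,b,c}
  FOLLOW(S)={$,a,b,c}  FOLLOW(A)={$,a,b,c}  FOLLOW(B)={a,b,c}  FOLLOW(C)={$,a,b,c}
round 3: (no change)
  FOLLOW(S)={$,a,b,c}  FOLLOW(A)={$,a,b,c}  FOLLOW(B)={a,b,c}  FOLLOW(C)={$,a,b,c}

FOLLOW(B) = ["a", "b", "c"]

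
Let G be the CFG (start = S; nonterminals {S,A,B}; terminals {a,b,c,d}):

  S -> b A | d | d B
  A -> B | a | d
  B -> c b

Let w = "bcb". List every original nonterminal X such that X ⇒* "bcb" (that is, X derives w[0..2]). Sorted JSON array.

Convert to CNF:
  S -> T1 A | T2 B | d
  A -> T0 T1 | a | d
  B -> T0 T1
  T0 -> c
  T1 -> b
  T2 -> d

Fill CYK table bottom-up (cells [i..j] with 0 ≤ i ≤ j ≤ 2 only):
  [0..0]={T1}  "b"  orig:{}
  [1..1]={T0}  "c"  orig:{}
  [2..2]={T1}  "b"  orig:{}
  [0..1]=∅  "bc"
  [1..2]={A,B}  "cb"
  [0..2]={S}  "bcb"

Original NTs in T[0,2] deriving "bcb": ["S"]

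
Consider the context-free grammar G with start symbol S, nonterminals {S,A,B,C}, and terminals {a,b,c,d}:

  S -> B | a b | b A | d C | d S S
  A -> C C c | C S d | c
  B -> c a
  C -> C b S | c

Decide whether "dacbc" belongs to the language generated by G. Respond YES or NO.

CNF form of G:
  S -> T0 T2 | T1 C | T1 X7 | T2 T3 | T3 A
  A -> C X4 | C X5 | c
  B -> T0 T2
  C -> C X6 | c
  T0 -> c
  T1 -> d
  T2 -> a
  T3 -> b
  X4 -> C T0
  X5 -> S T1
  X6 -> T3 S
  X7 -> S S

CYK fill:
  T[0,0] 'd' = {T1}  orig:{}
  T[1,1] 'a' = {T2}  orig:{}
  T[2,2] 'c' = {A,C,T0}  orig:{A,C}
  T[3,3] 'b' = {T3}  orig:{}
  T[4,4] 'c' = {A,C,T0}  orig:{A,C}
  T[0,1] 'da' = ∅
  T[1,2] 'ac' = ∅
  T[2,3] 'cb' = ∅
  T[3,4] 'bc' = {S}
  T[0,2] 'dac' = ∅
  T[1,3] 'acb' = ∅
  T[2,4] 'cbc' = ∅
  T[0,3] 'dacb' = ∅
  T[1,4] 'acbc' = ∅
  T[0,4] 'dacbc' = ∅

S ∉ T[0,4] ⇒ NO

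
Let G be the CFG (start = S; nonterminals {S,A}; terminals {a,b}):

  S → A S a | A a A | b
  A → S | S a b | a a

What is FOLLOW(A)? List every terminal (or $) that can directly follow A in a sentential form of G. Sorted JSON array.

Compute FIRST by fixpoint:
[1]
  A via A→a a: +{a}
  S via S→A S a: +{a}
  S via S→b: +{b}
  FIRST(S)={a,b}  FIRST(A)={a}
[2]
  A via A→S: +{b}
  FIRST(S)={a,b}  FIRST(A)={a,b}
[3] (no change)
  FIRST(S)={a,b}  FIRST(A)={a,b}

Compute FOLLOW by fixpoint:
seed FOLLOW(S) with $
pass 1:
  A→S a b: FOLLOW(S) ⊇ FIRST(a) = {a}; new: +{a}
  S→A S a: FOLLOW(A) ⊇ FIRST(S) = {a,b}; new: +{a,b}
  S→A a A: FOLLOW(A) ⊇ FOLLOW(S) ⊇ {$,a}; new: +{$}
  FOLLOW(S)={$,a}  FOLLOW(A)={$,a,b}
pass 2:
  A→S: FOLLOW(S) ⊇ FOLLOW(A) ⊇ {$,a,b}; new: +{b}
  FOLLOW(S)={$,a,b}  FOLLOW(A)={$,a,b}
pass 3: done
  FOLLOW(S)={$,a,b}  FOLLOW(A)={$,a,b}

FOLLOW(A) = ["$", "a", "b"]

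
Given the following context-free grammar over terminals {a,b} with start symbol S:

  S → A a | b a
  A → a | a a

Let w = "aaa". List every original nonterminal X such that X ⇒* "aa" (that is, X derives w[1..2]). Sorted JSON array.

CNF form of G:
  S -> A T0 | T1 T0
  A -> T0 T0 | a
  T0 -> a
  T1 -> b

CYK fill — only the sub-triangle for w[1..2]:
  cell(1,1) a: {A,T0}  orig:{A}
  cell(2,2) a: {A,T0}  orig:{A}
  cell(1,2) aa: {A,S}

Original NTs in T[1,2] deriving "aa": ["A", "S"]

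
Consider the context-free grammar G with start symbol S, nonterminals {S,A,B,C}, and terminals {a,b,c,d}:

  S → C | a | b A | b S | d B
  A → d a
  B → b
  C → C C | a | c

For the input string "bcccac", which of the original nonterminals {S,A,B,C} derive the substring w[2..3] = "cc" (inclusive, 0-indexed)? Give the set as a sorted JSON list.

CNF form of G:
  S -> C C | T0 B | T2 A | T2 S | a | c
  A -> T0 T1
  B -> b
  C -> C C | a | c
  T0 -> d
  T1 -> a
  T2 -> b

CYK table (by increasing span) — only the sub-triangle for w[2..3]:
  cell(2,2) c: {C,S}
  cell(3,3) c: {C,S}
  cell(2,3) cc: {C,S}

Original NTs in T[2,3] deriving "cc": ["C", "S"]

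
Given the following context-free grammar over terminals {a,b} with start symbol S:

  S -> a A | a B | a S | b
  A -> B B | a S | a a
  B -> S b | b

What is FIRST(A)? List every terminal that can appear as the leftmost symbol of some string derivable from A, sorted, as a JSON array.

FIRST iteration:
round 1:
  A via A→a S: +{a}
  B via B→b: +{b}
  S via S→a A: +{a}
  S via S→b: +{b}
  S: {a,b}  A: {a}  B: {b}
round 2:
  A via A→B B: +{b}
  B via B→S b: +{a}
  S: {a,b}  A: {a,b}  B: {a,b}
round 3: — fixpoint
  S: {a,b}  A: {a,b}  B: {a,b}

FIRST(A) = ["a", "b"]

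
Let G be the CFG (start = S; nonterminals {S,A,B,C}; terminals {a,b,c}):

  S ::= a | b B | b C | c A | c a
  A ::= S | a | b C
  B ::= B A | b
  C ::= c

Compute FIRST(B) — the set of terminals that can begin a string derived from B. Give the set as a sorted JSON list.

Compute FIRST by fixpoint:
iter 1:
  A via A→a: +{a}
  A via A→b C: +{b}
  B via B→b: +{b}
  C via C→c: +{c}
  S via S→a: +{a}
  S via S→b B: +{b}
  S via S→c A: +{c}
  S: {a,b,c}  A: {a,b}  B: {b}  C: {c}
iter 2:
  A via A→S: +{c}
  S: {a,b,c}  A: {a,b,c}  B: {b}  C: {c}
iter 3: done
  S: {a,b,c}  A: {a,b,c}  B: {b}  C: {c}

FIRST(B) = ["b"]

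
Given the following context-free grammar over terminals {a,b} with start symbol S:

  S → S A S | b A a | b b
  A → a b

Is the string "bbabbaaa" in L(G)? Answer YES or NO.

Convert to CNF:
  S -> S X2 | T1 T1 | T1 X3
  A -> T0 T1
  T0 -> a
  T1 -> b
  X2 -> A S
  X3 -> A T0

Fill CYK table bottom-up:
  [0..0]={T1}  "b"  orig:{}
  [1..1]={T1}  "b"  orig:{}
  [2..2]={T0}  "a"  orig:{}
  [3..3]={T1}  "b"  orig:{}
  [4..4]={T1}  "b"  orig:{}
  [5..5]={T0}  "a"  orig:{}
  [6..6]={T0}  "a"  orig:{}
  [7..7]={T0}  "a"  orig:{}
  [0..1]={S}  "bb"
  [1..2]=∅  "ba"
  [2..3]={A}  "ab"
  [3..4]={S}  "bb"
  [4..5]=∅  "ba"
  [5..6]=∅  "aa"
  [6..7]=∅  "aa"
  [0..2]=∅  "bba"
  [1..3]=∅  "bab"
  [2..4]=∅  "abb"
  [3..5]=∅  "bba"
  [4..6]=∅  "baa"
  [5..7]=∅  "aaa"
  [0..3]=∅  "bbab"
  [1..4]=∅  "babb"
  [2..5]=∅  "abba"
  [3..6]=∅  "bbaa"
  [4..7]=∅  "baaa"
  [0..4]=∅  "bbabb"
  [1..5]=∅  "babba"
  [2..6]=∅  "abbaa"
  [3..7]=∅  "bbaaa"
  [0..5]=∅  "bbabba"
  [1..6]=∅  "babbaa"
  [2..7]=∅  "abbaaa"
  [0..6]=∅  "bbabbaa"
  [1..7]=∅  "babbaaa"
  [0..7]=∅  "bbabbaaa"

S ∉ T[0,7] ⇒ NO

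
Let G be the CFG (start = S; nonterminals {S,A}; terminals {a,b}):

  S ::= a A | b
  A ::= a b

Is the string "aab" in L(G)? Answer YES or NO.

CNF form of G:
  S -> T0 A | b
  A -> T0 T1
  T0 -> a
  T1 -> b

CYK table (by increasing span):
  T[0,0] 'a' = {T0}  orig:{}
  T[1,1] 'a' = {T0}  orig:{}
  T[2,2] 'b' = {S,T1}  orig:{S}
  T[0,1] 'aa' = ∅
  T[1,2] 'ab' = {A}
  T[0,2] 'aab' = {S}

S ∈ T[0,2] ⇒ YES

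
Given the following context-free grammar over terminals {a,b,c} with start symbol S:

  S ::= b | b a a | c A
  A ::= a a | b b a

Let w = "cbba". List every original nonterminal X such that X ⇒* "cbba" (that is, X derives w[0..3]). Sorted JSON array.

Convert to CNF:
  S -> T1 X4 | T2 A | b
  A -> T0 T0 | T1 X3
  T0 -> a
  T1 -> b
  T2 -> c
  X3 -> T1 T0
  X4 -> T0 T0

CYK table (by increasing span), restricted to cells inside w[0..3]:
  [0..0]={T2}  "c"  orig:{}
  [1..1]={S,T1}  "b"  orig:{S}
  [2..2]={S,T1}  "b"  orig:{S}
  [3..3]={T0}  "a"  orig:{}
  [0..1]=∅  "cb"
  [1..2]=∅  "bb"
  [2..3]={X3}  "ba"  orig:{}
  [0..2]=∅  "cbb"
  [1..3]={A}  "bba"
  [0..3]={S}  "cbba"

Original NTs in T[0,3] deriving "cbba": ["S"]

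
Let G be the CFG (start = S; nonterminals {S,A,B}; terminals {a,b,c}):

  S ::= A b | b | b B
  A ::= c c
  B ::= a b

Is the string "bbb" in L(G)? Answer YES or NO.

Convert to CNF:
  S -> A T2 | T2 B | b
  A -> T0 T0
  B -> T1 T2
  T0 -> c
  T1 -> a
  T2 -> b

CYK table (by increasing span):
  cell(0,0) b: {S,T2}  orig:{S}
  cell(1,1) b: {S,T2}  orig:{S}
  cell(2,2) b: {S,T2}  orig:{S}
  cell(0,1) bb: ∅
  cell(1,2) bb: ∅
  cell(0,2) bbb: ∅

S ∉ T[0,2] ⇒ NO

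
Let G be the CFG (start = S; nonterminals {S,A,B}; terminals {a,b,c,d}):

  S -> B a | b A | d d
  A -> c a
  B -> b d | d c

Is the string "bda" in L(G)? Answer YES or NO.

Convert to CNF:
  S -> B T1 | T2 A | T3 T3
  A -> T0 T1
  B -> T2 T3 | T3 T0
  T0 -> c
  T1 -> a
  T2 -> b
  T3 -> d

CYK fill:
  [0..0]={T2}  "b"  orig:{}
  [1..1]={T3}  "d"  orig:{}
  [2..2]={T1}  "a"  orig:{}
  [0..1]={B}  "bd"
  [1..2]=∅  "da"
  [0..2]={S}  "bda"

S ∈ T[0,2] ⇒ YES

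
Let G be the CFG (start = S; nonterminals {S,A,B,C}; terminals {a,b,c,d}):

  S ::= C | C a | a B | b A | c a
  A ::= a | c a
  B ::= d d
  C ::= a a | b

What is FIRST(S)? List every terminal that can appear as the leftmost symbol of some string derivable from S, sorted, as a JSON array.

FIRST iteration:
iter 1:
  A via A→a: +{a}
  A via A→c a: +{c}
  B via B→d d: +{d}
  C via C→a a: +{a}
  C via C→b: +{b}
  S via S→C: +{a,b}
  S via S→c a: +{c}
  S: {a,b,c}  A: {a,c}  B: {d}  C: {a,b}
iter 2: — fixpoint
  S: {a,b,c}  A: {a,c}  B: {d}  C: {a,b}

FIRST(S) = ["a", "b", "c"]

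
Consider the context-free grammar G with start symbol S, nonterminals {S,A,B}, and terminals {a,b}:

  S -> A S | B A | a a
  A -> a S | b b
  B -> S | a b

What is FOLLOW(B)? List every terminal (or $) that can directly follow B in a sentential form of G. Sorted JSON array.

FIRST sets, iterate to fixpoint:
[1]
  A via A→a S: +{a}
  A via A→b b: +{b}
  B via B→a b: +{a}
  S via S→A S: +{a,b}
  FIRST[S]={a,b}  FIRST[A]={a,b}  FIRST[B]={a}
[2]
  B via B→S: +{b}
  FIRST[S]={a,b}  FIRST[A]={a,b}  FIRST[B]={a,b}
[3] done
  FIRST[S]={a,b}  FIRST[A]={a,b}  FIRST[B]={a,b}

Compute FOLLOW by fixpoint:
FOLLOW(S) := {$}
pass 1:
  S→A S: FOLLOW(A) ⊇ FIRST(S) = {a,b}; new: +{a,b}
  S→B A: FOLLOW(B) ⊇ FIRST(A) = {a,b}; new: +{a,b}
  S→B A: FOLLOW(A) ⊇ FOLLOW(S) ⊇ {$}; new: +{$}
  FOLLOW[S]={$}  FOLLOW[A]={$,a,b}  FOLLOW[B]={a,b}
pass 2:
  A→a S: FOLLOW(S) ⊇ FOLLOW(A) ⊇ {$,a,b}; new: +{a,b}
  FOLLOW[S]={$,a,b}  FOLLOW[A]={$,a,b}  FOLLOW[B]={a,b}
pass 3: — fixpoint
  FOLLOW[S]={$,a,b}  FOLLOW[A]={$,a,b}  FOLLOW[B]={a,b}

FOLLOW(B) = ["a", "b"]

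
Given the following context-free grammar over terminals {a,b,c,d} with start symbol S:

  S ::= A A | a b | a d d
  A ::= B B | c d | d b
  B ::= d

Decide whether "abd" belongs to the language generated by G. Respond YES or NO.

CNF form of G:
  S -> A A | T3 T2 | T3 X4
  A -> B B | T0 T1 | T1 T2
  B -> d
  T0 -> c
  T1 -> d
  T2 -> b
  T3 -> a
  X4 -> T1 T1

Fill CYK table bottom-up:
  [0..0]={T3}  "a"  orig:{}
  [1..1]={T2}  "b"  orig:{}
  [2..2]={B,T1}  "d"  orig:{B}
  [0..1]={S}  "ab"
  [1..2]=∅  "bd"
  [0..2]=∅  "abd"

S ∉ T[0,2] ⇒ NO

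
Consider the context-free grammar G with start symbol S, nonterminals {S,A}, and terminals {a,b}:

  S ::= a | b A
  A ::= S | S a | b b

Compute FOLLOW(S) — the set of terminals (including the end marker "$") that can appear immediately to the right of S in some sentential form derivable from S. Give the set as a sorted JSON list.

FIRST iteration:
pass 1:
  A via A→b b: +{b}
  S via S→a: +{a}
  S via S→b A: +{b}
  FIRST[S]={a,b}  FIRST[A]={b}
pass 2:
  A via A→S: +{a}
  FIRST[S]={a,b}  FIRST[A]={a,b}
pass 3: done
  FIRST[S]={a,b}  FIRST[A]={a,b}

FOLLOW sets:
initialize: $ ∈ FOLLOW(S)
pass 1:
  A→S a: FOLLOW(S) ⊇ FIRST(a) = {a}; new: +{a}
  S→b A: FOLLOW(A) ⊇ FOLLOW(S) ⊇ {$,a}; new: +{$,a}
  FOLLOW[S]={$,a}  FOLLOW[A]={$,a}
pass 2: — fixpoint
  FOLLOW[S]={$,a}  FOLLOW[A]={$,a}

FOLLOW(S) = ["$", "a"]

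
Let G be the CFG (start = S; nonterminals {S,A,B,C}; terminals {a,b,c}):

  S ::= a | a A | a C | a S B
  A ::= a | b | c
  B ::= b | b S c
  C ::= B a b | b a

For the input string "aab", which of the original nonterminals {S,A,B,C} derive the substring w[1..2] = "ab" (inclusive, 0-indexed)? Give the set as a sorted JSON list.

CNF form of G:
  S -> T2 A | T2 C | T2 X5 | a
  A -> a | b | c
  B -> T0 X3 | b
  C -> B X4 | T0 T2
  T0 -> b
  T1 -> c
  T2 -> a
  X3 -> S T1
  X4 -> T2 T0
  X5 -> S B

Fill CYK table bottom-up — only the sub-triangle for w[1..2]:
  cell(1,1) a: {A,S,T2}  orig:{A,S}
  cell(2,2) b: {A,B,T0}  orig:{A,B}
  cell(1,2) ab: {S,X4,X5}  orig:{S}

Original NTs in T[1,2] deriving "ab": ["S"]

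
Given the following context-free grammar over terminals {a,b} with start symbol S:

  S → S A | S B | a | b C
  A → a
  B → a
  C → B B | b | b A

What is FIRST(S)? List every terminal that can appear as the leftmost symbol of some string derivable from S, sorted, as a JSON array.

FIRST iteration:
iter 1:
  A via A→a: +{a}
  B via B→a: +{a}
  C via C→B B: +{a}
  C via C→b: +{b}
  S via S→a: +{a}
  S via S→b C: +{b}
  S: {a,b}  A: {a}  B: {a}  C: {a,b}
iter 2: (stable)
  S: {a,b}  A: {a}  B: {a}  C: {a,b}

FIRST(S) = ["a", "b"]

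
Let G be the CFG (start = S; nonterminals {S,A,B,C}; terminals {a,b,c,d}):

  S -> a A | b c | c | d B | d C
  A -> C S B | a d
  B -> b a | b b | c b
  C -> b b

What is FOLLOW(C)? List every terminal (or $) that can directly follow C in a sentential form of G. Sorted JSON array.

FIRST iteration:
iter 1:
  A via A→a d: +{a}
  B via B→b a: +{b}
  B via B→c b: +{c}
  C via C→b b: +{b}
  S via S→a A: +{a}
  S via S→b c: +{b}
  S via S→c: +{c}
  S via S→d B: +{d}
  S: {a,b,c,d}  A: {a}  B: {b,c}  C: {b}
iter 2:
  A via A→C S B: +{b}
  S: {a,b,c,d}  A: {a,b}  B: {b,c}  C: {b}
iter 3: — fixpoint
  S: {a,b,c,d}  A: {a,b}  B: {b,c}  C: {b}

FOLLOW iteration:
FOLLOW(S) := {$}
round 1:
  A→C S B: FOLLOW(C) ⊇ FIRST(S) = {a,b,c,d}; new: +{a,b,c,d}
  A→C S B: FOLLOW(S) ⊇ FIRST(B) = {b,c}; new: +{b,c}
  S→a A: FOLLOW(A) ⊇ FOLLOW(S) ⊇ {$,b,c}; new: +{$,b,c}
  S→d B: FOLLOW(B) ⊇ FOLLOW(S) ⊇ {$,b,c}; new: +{$,b,c}
  S→d C: FOLLOW(C) ⊇ FOLLOW(S) ⊇ {$,b,c}; new: +{$}
  FOLLOW(S)={$,b,c}  FOLLOW(A)={$,b,c}  FOLLOW(B)={$,b,c}  FOLLOW(C)={$,a,b,c,d}
round 2: (no change)
  FOLLOW(S)={$,b,c}  FOLLOW(A)={$,b,c}  FOLLOW(B)={$,b,c}  FOLLOW(C)={$,a,b,c,d}

FOLLOW(C) = ["$", "a", "b", "c", "d"]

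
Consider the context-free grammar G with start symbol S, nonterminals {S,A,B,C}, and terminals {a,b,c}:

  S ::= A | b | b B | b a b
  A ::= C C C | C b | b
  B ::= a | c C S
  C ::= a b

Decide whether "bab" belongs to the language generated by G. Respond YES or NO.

Convert to CNF:
  S -> C T0 | C X5 | T0 B | T0 X6 | b
  A -> C T0 | C X3 | b
  B -> T1 X4 | a
  C -> T2 T0
  T0 -> b
  T1 -> c
  T2 -> a
  X3 -> C C
  X4 -> C S
  X5 -> C C
  X6 -> T2 T0

CYK table (by increasing span):
  cell(0,0) b: {A,S,T0}  orig:{A,S}
  cell(1,1) a: {B,T2}  orig:{B}
  cell(2,2) b: {A,S,T0}  orig:{A,S}
  cell(0,1) ba: {S}
  cell(1,2) ab: {C,X6}  orig:{C}
  cell(0,2) bab: {S}

S ∈ T[0,2] ⇒ YES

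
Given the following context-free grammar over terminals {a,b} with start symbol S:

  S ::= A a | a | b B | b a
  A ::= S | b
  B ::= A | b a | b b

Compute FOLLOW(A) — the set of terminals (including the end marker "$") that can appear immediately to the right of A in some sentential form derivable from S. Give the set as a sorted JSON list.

Compute FIRST by fixpoint:
round 1:
  A via A→b: +{b}
  B via B→A: +{b}
  S via S→A a: +{b}
  S via S→a: +{a}
  S: {a,b}  A: {b}  B: {b}
round 2:
  A via A→S: +{a}
  B via B→A: +{a}
  S: {a,b}  A: {a,b}  B: {a,b}
round 3: — fixpoint
  S: {a,b}  A: {a,b}  B: {a,b}

Compute FOLLOW by fixpoint:
seed FOLLOW(S) with $
iter 1:
  S→A a: FOLLOW(A) ⊇ FIRST(a) = {a}; new: +{a}
  S→b B: FOLLOW(B) ⊇ FOLLOW(S) ⊇ {$}; new: +{$}
  FOLLOW(S)={$}  FOLLOW(A)={a}  FOLLOW(B)={$}
iter 2:
  A→S: FOLLOW(S) ⊇ FOLLOW(A) ⊇ {a}; new: +{a}
  B→A: FOLLOW(A) ⊇ FOLLOW(B) ⊇ {$}; new: +{$}
  S→b B: FOLLOW(B) ⊇ FOLLOW(S) ⊇ {$,a}; new: +{a}
  FOLLOW(S)={$,a}  FOLLOW(A)={$,a}  FOLLOW(B)={$,a}
iter 3: — fixpoint
  FOLLOW(S)={$,a}  FOLLOW(A)={$,a}  FOLLOW(B)={$,a}

FOLLOW(A) = ["$", "a"]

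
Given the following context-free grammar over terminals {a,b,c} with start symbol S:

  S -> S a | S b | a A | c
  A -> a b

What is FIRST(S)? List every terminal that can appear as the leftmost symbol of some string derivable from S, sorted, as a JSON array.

FIRST iteration:
round 1:
  A via A→a b: +{a}
  S via S→a A: +{a}
  S via S→c: +{c}
  FIRST[S]={a,c}  FIRST[A]={a}
round 2: (stable)
  FIRST[S]={a,c}  FIRST[A]={a}

FIRST(S) = ["a", "c"]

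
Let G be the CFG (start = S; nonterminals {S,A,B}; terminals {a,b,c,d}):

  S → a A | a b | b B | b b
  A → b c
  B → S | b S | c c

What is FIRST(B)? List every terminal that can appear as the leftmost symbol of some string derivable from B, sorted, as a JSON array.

FIRST sets, iterate to fixpoint:
round 1:
  A via A→b c: +{b}
  B via B→b S: +{b}
  B via B→c c: +{c}
  S via S→a A: +{a}
  S via S→b B: +{b}
  FIRST[S]={a,b}  FIRST[A]={b}  FIRST[B]={b,c}
round 2:
  B via B→S: +{a}
  FIRST[S]={a,b}  FIRST[A]={b}  FIRST[B]={a,b,c}
round 3: — fixpoint
  FIRST[S]={a,b}  FIRST[A]={b}  FIRST[B]={a,b,c}

FIRST(B) = ["a", "b", "c"]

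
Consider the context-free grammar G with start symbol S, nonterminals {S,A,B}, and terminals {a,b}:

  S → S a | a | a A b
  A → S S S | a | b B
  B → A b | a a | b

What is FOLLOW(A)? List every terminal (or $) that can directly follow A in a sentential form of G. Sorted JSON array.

FIRST sets, iterate to fixpoint:
round 1:
  A via A→a: +{a}
  A via A→b B: +{b}
  B via B→A b: +{a,b}
  S via S→a: +{a}
  FIRST[S]={a}  FIRST[A]={a,b}  FIRST[B]={a,b}
round 2: (stable)
  FIRST[S]={a}  FIRST[A]={a,b}  FIRST[B]={a,b}

FOLLOW sets:
seed FOLLOW(S) with $
round 1:
  A→S S S: FOLLOW(S) ⊇ FIRST(S) = {a}; new: +{a}
  B→A b: FOLLOW(A) ⊇ FIRST(b) = {b}; new: +{b}
  S: {$,a}  A: {b}  B: {}
round 2:
  A→S S S: FOLLOW(S) ⊇ FOLLOW(A) ⊇ {b}; new: +{b}
  A→b B: FOLLOW(B) ⊇ FOLLOW(A) ⊇ {b}; new: +{b}
  S: {$,a,b}  A: {b}  B: {b}
round 3: (no change)
  S: {$,a,b}  A: {b}  B: {b}

FOLLOW(A) = ["b"]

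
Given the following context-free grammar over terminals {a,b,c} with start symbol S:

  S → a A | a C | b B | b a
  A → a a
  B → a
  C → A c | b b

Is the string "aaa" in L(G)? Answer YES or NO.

CNF form of G:
  S -> T0 A | T0 C | T2 B | T2 T0
  A -> T0 T0
  B -> a
  C -> A T1 | T2 T2
  T0 -> a
  T1 -> c
  T2 -> b

CYK fill:
  [0..0]={B,T0}  "a"  orig:{B}
  [1..1]={B,T0}  "a"  orig:{B}
  [2..2]={B,T0}  "a"  orig:{B}
  [0..1]={A}  "aa"
  [1..2]={A}  "aa"
  [0..2]={S}  "aaa"

S ∈ T[0,2] ⇒ YES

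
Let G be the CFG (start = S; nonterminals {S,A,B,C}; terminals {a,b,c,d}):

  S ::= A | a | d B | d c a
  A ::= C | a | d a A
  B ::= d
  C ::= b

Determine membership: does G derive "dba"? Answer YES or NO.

Convert to CNF:
  S -> T0 B | T0 X4 | T0 X5 | a | b
  A -> T0 X3 | a | b
  B -> d
  C -> b
  T0 -> d
  T1 -> a
  T2 -> c
  X3 -> T1 A
  X4 -> T1 A
  X5 -> T2 T1

Fill CYK table bottom-up:
  [0..0]={B,T0}  "d"  orig:{B}
  [1..1]={A,C,S}  "b"
  [2..2]={A,S,T1}  "a"  orig:{A,S}
  [0..1]=∅  "db"
  [1..2]=∅  "ba"
  [0..2]=∅  "dba"

S ∉ T[0,2] ⇒ NO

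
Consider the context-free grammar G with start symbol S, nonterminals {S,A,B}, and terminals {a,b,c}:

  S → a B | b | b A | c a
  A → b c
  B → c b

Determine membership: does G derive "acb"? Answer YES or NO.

Convert to CNF:
  S -> T0 A | T1 T2 | T2 B | b
  A -> T0 T1
  B -> T1 T0
  T0 -> b
  T1 -> c
  T2 -> a

CYK table (by increasing span):
  cell(0,0) a: {T2}  orig:{}
  cell(1,1) c: {T1}  orig:{}
  cell(2,2) b: {S,T0}  orig:{S}
  cell(0,1) ac: ∅
  cell(1,2) cb: {B}
  cell(0,2) acb: {S}

S ∈ T[0,2] ⇒ YES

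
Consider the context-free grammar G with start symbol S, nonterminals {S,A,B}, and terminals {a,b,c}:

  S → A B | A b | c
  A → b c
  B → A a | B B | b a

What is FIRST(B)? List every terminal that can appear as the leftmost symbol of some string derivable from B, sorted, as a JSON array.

FIRST iteration:
round 1:
  A via A→b c: +{b}
  B via B→A a: +{b}
  S via S→A B: +{b}
  S via S→c: +{c}
  S: {b,c}  A: {b}  B: {b}
round 2: (no change)
  S: {b,c}  A: {b}  B: {b}

FIRST(B) = ["b"]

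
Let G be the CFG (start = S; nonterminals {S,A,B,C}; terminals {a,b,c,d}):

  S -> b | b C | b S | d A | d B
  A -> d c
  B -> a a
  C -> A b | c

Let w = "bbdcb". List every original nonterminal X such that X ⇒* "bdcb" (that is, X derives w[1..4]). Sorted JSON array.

CNF form of G:
  S -> T0 A | T0 B | T3 C | T3 S | b
  A -> T0 T1
  B -> T2 T2
  C -> A T3 | c
  T0 -> d
  T1 -> c
  T2 -> a
  T3 -> b

Fill CYK table bottom-up (cells [i..j] with 1 ≤ i ≤ j ≤ 4 only):
  T[1,1] 'b' = {S,T3}  orig:{S}
  T[2,2] 'd' = {T0}  orig:{}
  T[3,3] 'c' = {C,T1}  orig:{C}
  T[4,4] 'b' = {S,T3}  orig:{S}
  T[1,2] 'bd' = ∅
  T[2,3] 'dc' = {A}
  T[3,4] 'cb' = ∅
  T[1,3] 'bdc' = ∅
  T[2,4] 'dcb' = {C}
  T[1,4] 'bdcb' = {S}

Original NTs in T[1,4] deriving "bdcb": ["S"]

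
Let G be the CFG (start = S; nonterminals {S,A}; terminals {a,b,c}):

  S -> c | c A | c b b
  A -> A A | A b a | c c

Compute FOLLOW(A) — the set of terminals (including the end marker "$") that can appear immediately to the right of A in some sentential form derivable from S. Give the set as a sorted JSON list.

FIRST iteration:
pass 1:
  A via A→c c: +{c}
  S via S→c: +{c}
  S: {c}  A: {c}
pass 2: done
  S: {c}  A: {c}

FOLLOW iteration:
FOLLOW(S) := {$}
pass 1:
  A→A A: FOLLOW(A) ⊇ FIRST(A) = {c}; new: +{c}
  A→A b a: FOLLOW(A) ⊇ FIRST(b) = {b}; new: +{b}
  S→c A: FOLLOW(A) ⊇ FOLLOW(S) ⊇ {$}; new: +{$}
  FOLLOW(S)={$}  FOLLOW(A)={$,b,c}
pass 2: (stable)
  FOLLOW(S)={$}  FOLLOW(A)={$,b,c}

FOLLOW(A) = ["$", "b", "c"]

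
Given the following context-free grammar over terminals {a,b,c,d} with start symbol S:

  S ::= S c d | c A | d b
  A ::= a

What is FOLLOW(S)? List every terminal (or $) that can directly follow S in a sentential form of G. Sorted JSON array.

FIRST sets, iterate to fixpoint:
iter 1:
  A via A→a: +{a}
  S via S→c A: +{c}
  S via S→d b: +{d}
  S: {c,d}  A: {a}
iter 2: (stable)
  S: {c,d}  A: {a}

Compute FOLLOW by fixpoint:
initialize: $ ∈ FOLLOW(S)
[1]
  S→S c d: FOLLOW(S) ⊇ FIRST(c) = {c}; new: +{c}
  S→c A: FOLLOW(A) ⊇ FOLLOW(S) ⊇ {$,c}; new: +{$,c}
  FOLLOW[S]={$,c}  FOLLOW[A]={$,c}
[2] done
  FOLLOW[S]={$,c}  FOLLOW[A]={$,c}

FOLLOW(S) = ["$", "c"]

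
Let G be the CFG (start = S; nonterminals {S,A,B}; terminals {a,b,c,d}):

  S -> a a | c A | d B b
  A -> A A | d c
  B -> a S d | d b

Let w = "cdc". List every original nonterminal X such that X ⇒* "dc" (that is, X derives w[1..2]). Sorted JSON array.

Convert to CNF:
  S -> T0 X5 | T1 A | T2 T2
  A -> A A | T0 T1
  B -> T0 T3 | T2 X4
  T0 -> d
  T1 -> c
  T2 -> a
  T3 -> b
  X4 -> S T0
  X5 -> B T3

CYK table (by increasing span), restricted to cells inside w[1..2]:
  T[1,1] 'd' = {T0}  orig:{}
  T[2,2] 'c' = {T1}  orig:{}
  T[1,2] 'dc' = {A}

Original NTs in T[1,2] deriving "dc": ["A"]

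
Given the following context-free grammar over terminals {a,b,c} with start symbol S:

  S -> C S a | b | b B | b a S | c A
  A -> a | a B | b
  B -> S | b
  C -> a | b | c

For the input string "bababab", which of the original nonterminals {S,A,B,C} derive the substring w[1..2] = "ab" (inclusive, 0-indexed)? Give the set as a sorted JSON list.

Convert to CNF:
  S -> C X5 | T1 B | T1 X6 | T2 A | b
  A -> T0 B | a | b
  B -> C X3 | T1 B | T1 X4 | T2 A | b
  C -> a | b | c
  T0 -> a
  T1 -> b
  T2 -> c
  X3 -> S T0
  X4 -> T0 S
  X5 -> S T0
  X6 -> T0 S

CYK fill — only the sub-triangle for w[1..2]:
  T[1,1] 'a' = {A,C,T0}  orig:{A,C}
  T[2,2] 'b' = {A,B,C,S,T1}  orig:{A,B,C,S}
  T[1,2] 'ab' = {A,X4,X6}  orig:{A}

Original NTs in T[1,2] deriving "ab": ["A"]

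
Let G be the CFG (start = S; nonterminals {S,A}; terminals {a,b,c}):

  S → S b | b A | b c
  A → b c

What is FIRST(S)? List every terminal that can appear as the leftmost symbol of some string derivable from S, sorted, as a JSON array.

FIRST sets, iterate to fixpoint:
iter 1:
  A via A→b c: +{b}
  S via S→b A: +{b}
  FIRST(S)={b}  FIRST(A)={b}
iter 2: (no change)
  FIRST(S)={b}  FIRST(A)={b}

FIRST(S) = ["b"]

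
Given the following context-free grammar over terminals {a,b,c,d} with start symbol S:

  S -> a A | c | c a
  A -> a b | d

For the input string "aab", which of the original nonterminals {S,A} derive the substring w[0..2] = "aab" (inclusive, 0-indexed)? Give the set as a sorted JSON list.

Convert to CNF:
  S -> T0 A | T2 T0 | c
  A -> T0 T1 | d
  T0 -> a
  T1 -> b
  T2 -> c

CYK table (by increasing span) — only the sub-triangle for w[0..2]:
  cell(0,0) a: {T0}  orig:{}
  cell(1,1) a: {T0}  orig:{}
  cell(2,2) b: {T1}  orig:{}
  cell(0,1) aa: ∅
  cell(1,2) ab: {A}
  cell(0,2) aab: {S}

Original NTs in T[0,2] deriving "aab": ["S"]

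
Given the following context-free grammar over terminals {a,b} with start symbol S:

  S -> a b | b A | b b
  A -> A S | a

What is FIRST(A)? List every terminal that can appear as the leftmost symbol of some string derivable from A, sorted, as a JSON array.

FIRST sets, iterate to fixpoint:
pass 1:
  A via A→a: +{a}
  S via S→a b: +{a}
  S via S→b A: +{b}
  FIRST[S]={a,b}  FIRST[A]={a}
pass 2: (stable)
  FIRST[S]={a,b}  FIRST[A]={a}

FIRST(A) = ["a"]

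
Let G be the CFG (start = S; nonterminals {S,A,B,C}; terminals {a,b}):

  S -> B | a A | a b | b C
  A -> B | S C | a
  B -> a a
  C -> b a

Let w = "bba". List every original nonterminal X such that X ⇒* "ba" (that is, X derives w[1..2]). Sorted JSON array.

Convert to CNF:
  S -> T0 A | T0 T0 | T0 T1 | T1 C
  A -> S C | T0 T0 | a
  B -> T0 T0
  C -> T1 T0
  T0 -> a
  T1 -> b

Fill CYK table bottom-up (cells [i..j] with 1 ≤ i ≤ j ≤ 2 only):
  cell(1,1) b: {T1}  orig:{}
  cell(2,2) a: {A,T0}  orig:{A}
  cell(1,2) ba: {C}

Original NTs in T[1,2] deriving "ba": ["C"]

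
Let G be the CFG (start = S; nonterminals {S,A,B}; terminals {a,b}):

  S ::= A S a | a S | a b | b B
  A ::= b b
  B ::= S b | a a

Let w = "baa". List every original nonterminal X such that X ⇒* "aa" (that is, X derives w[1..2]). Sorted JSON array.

Convert to CNF:
  S -> A X2 | T0 B | T1 S | T1 T0
  A -> T0 T0
  B -> S T0 | T1 T1
  T0 -> b
  T1 -> a
  X2 -> S T1

CYK fill (cells [i..j] with 1 ≤ i ≤ j ≤ 2 only):
  cell(1,1) a: {T1}  orig:{}
  cell(2,2) a: {T1}  orig:{}
  cell(1,2) aa: {B}

Original NTs in T[1,2] deriving "aa": ["B"]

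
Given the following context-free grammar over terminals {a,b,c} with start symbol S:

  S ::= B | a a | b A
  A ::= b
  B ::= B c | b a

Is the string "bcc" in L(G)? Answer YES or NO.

CNF form of G:
  S -> B T0 | T1 A | T1 T2 | T2 T2
  A -> b
  B -> B T0 | T1 T2
  T0 -> c
  T1 -> b
  T2 -> a

CYK fill:
  T[0,0] 'b' = {A,T1}  orig:{A}
  T[1,1] 'c' = {T0}  orig:{}
  T[2,2] 'c' = {T0}  orig:{}
  T[0,1] 'bc' = ∅
  T[1,2] 'cc' = ∅
  T[0,2] 'bcc' = ∅

S ∉ T[0,2] ⇒ NO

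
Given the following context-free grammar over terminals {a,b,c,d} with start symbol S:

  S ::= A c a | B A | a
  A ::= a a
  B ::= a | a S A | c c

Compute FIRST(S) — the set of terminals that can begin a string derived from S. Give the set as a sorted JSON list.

FIRST sets, iterate to fixpoint:
[1]
  A via A→a a: +{a}
  B via B→a: +{a}
  B via B→c c: +{c}
  S via S→A c a: +{a}
  S via S→B A: +{c}
  FIRST(S)={a,c}  FIRST(A)={a}  FIRST(B)={a,c}
[2] (stable)
  FIRST(S)={a,c}  FIRST(A)={a}  FIRST(B)={a,c}

FIRST(S) = ["a", "c"]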